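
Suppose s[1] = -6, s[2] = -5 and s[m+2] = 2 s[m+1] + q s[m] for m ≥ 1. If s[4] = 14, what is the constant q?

-2

s[3] = -10 - 6q
s[4] = -20 - 17q
So -20 - 17q = 14, giving q = -2.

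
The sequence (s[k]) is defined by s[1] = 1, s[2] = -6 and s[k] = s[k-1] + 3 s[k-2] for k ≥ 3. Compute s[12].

-12621

s[3] = (-6) + 3*1 = -3
s[4] = (-3) + 3*(-6) = -21
s[5] = (-21) + 3*(-3) = -30
s[6] = (-30) + 3*(-21) = -93
s[7] = (-93) + 3*(-30) = -183
s[8] = (-183) + 3*(-93) = -462
s[9] = (-462) + 3*(-183) = -1011
s[10] = (-1011) + 3*(-462) = -2397
s[11] = (-2397) + 3*(-1011) = -5430
s[12] = (-5430) + 3*(-2397) = -12621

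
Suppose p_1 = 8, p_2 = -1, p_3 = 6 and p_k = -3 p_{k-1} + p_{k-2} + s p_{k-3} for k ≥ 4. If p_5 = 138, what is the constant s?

-3

p_4 = -19 + 8s
p_5 = 63 - 25s
So 63 - 25s = 138, giving s = -3.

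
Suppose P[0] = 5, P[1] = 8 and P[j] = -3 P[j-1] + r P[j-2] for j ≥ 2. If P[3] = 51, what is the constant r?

P[2] = -24 + 5r
P[3] = 72 - 7r
So 72 - 7r = 51, giving r = 3.

3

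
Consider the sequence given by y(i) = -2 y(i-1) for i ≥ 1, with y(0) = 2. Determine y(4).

32

y(1) = -2(2) = -4
y(2) = -2(-4) = 8
y(3) = -2(8) = -16
y(4) = -2(-16) = 32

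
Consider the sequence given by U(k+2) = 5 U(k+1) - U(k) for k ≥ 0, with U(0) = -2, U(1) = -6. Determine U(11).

-37213444

U(2) = 5(-6) - (-2) = -28
U(3) = 5(-28) - (-6) = -134
U(4) = 5(-134) - (-28) = -642
U(5) = 5(-642) - (-134) = -3076
U(6) = 5(-3076) - (-642) = -14738
U(7) = 5(-14738) - (-3076) = -70614
U(8) = 5(-70614) - (-14738) = -338332
U(9) = 5(-338332) - (-70614) = -1621046
U(10) = 5(-1621046) - (-338332) = -7766898
U(11) = 5(-7766898) - (-1621046) = -37213444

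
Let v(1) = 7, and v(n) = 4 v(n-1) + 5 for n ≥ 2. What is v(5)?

v(2) = 4·7 + 5 = 33
v(3) = 4·33 + 5 = 137
v(4) = 4·137 + 5 = 553
v(5) = 4·553 + 5 = 2217

2217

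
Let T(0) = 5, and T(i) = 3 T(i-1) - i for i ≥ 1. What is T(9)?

83658

T(1) = 3(5) - 1 = 14
T(2) = 3(14) - 2 = 40
T(3) = 3(40) - 3 = 117
T(4) = 3(117) - 4 = 347
T(5) = 3(347) - 5 = 1036
T(6) = 3(1036) - 6 = 3102
T(7) = 3(3102) - 7 = 9299
T(8) = 3(9299) - 8 = 27889
T(9) = 3(27889) - 9 = 83658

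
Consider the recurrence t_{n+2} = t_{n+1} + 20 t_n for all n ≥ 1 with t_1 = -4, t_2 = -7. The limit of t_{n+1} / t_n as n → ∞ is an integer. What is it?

The characteristic equation is r^2 - r - 20 = 0, which factors as (r - 5)(r + 4) = 0.
So the roots are 5 and -4. Since |5| > |-4| and the coefficient of 5^n is non-zero, the ratio tends to 5.

5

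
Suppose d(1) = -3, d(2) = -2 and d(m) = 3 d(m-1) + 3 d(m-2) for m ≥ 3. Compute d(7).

-2835

d(3) = 3·(-2) + 3·(-3) = -15
d(4) = 3·(-15) + 3·(-2) = -51
d(5) = 3·(-51) + 3·(-15) = -198
d(6) = 3·(-198) + 3·(-51) = -747
d(7) = 3·(-747) + 3·(-198) = -2835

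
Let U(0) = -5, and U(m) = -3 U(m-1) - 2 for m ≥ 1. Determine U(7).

U(1) = -3*(-5) - 2 = 13
U(2) = -3*13 - 2 = -41
U(3) = -3*(-41) - 2 = 121
U(4) = -3*121 - 2 = -365
U(5) = -3*(-365) - 2 = 1093
U(6) = -3*1093 - 2 = -3281
U(7) = -3*(-3281) - 2 = 9841

9841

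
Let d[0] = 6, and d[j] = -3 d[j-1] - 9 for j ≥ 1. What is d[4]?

d[1] = -3*6 - 9 = -27
d[2] = -3*(-27) - 9 = 72
d[3] = -3*72 - 9 = -225
d[4] = -3*(-225) - 9 = 666

666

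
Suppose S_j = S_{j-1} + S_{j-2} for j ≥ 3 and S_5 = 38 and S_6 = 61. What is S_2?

8

Rearranging, S_{j-2} = S_j - S_{j-1}.
S_4 = 61 - 38 = 23
S_3 = 38 - 23 = 15
S_2 = 23 - 15 = 8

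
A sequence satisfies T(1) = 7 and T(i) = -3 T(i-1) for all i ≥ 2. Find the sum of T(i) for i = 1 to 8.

T(2) = -3(7) = -21
T(3) = -3(-21) = 63
T(4) = -3(63) = -189
T(5) = -3(-189) = 567
T(6) = -3(567) = -1701
T(7) = -3(-1701) = 5103
T(8) = -3(5103) = -15309
Sum = 7 + (-21) + 63 + (-189) + 567 + (-1701) + 5103 + (-15309) = -11480

-11480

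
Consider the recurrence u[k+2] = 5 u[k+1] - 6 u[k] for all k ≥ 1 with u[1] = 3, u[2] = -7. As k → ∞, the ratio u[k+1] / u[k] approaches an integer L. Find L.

The characteristic equation is r^2 - 5r + 6 = 0, which factors as (r - 3)(r - 2) = 0.
So the roots are 3 and 2. Since |3| > |2| and the coefficient of 3^k is non-zero, the ratio tends to 3.

3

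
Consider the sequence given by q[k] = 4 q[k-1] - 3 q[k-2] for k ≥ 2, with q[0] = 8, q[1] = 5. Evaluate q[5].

q[2] = 4·5 - 3·8 = -4
q[3] = 4·(-4) - 3·5 = -31
q[4] = 4·(-31) - 3·(-4) = -112
q[5] = 4·(-112) - 3·(-31) = -355

-355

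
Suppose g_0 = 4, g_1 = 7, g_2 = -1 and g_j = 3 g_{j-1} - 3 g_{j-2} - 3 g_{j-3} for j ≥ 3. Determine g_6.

g_3 = 3*(-1) - 3*7 - 3*4 = -36
g_4 = 3*(-36) - 3*(-1) - 3*7 = -126
g_5 = 3*(-126) - 3*(-36) - 3*(-1) = -267
g_6 = 3*(-267) - 3*(-126) - 3*(-36) = -315

-315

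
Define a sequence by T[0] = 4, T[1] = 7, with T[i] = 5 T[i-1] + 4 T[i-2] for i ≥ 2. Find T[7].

299963

T[2] = 5(7) + 4(4) = 51
T[3] = 5(51) + 4(7) = 283
T[4] = 5(283) + 4(51) = 1619
T[5] = 5(1619) + 4(283) = 9227
T[6] = 5(9227) + 4(1619) = 52611
T[7] = 5(52611) + 4(9227) = 299963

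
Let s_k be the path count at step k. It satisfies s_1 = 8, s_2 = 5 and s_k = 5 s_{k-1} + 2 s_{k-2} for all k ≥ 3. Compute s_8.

s_3 = 5·5 + 2·8 = 41
s_4 = 5·41 + 2·5 = 215
s_5 = 5·215 + 2·41 = 1157
s_6 = 5·1157 + 2·215 = 6215
s_7 = 5·6215 + 2·1157 = 33389
s_8 = 5·33389 + 2·6215 = 179375

179375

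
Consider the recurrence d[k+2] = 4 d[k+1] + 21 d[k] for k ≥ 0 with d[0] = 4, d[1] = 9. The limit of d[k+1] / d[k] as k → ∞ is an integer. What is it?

The characteristic equation is r^2 - 4r - 21 = 0, which factors as (r - 7)(r + 3) = 0.
So the roots are 7 and -3. Since |7| > |-3| and the coefficient of 7^k is non-zero, the ratio tends to 7.

7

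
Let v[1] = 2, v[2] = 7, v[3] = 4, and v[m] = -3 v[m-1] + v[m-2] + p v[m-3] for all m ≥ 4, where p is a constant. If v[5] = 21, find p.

2

v[4] = -5 + 2p
v[5] = 19 + p
So 19 + p = 21, giving p = 2.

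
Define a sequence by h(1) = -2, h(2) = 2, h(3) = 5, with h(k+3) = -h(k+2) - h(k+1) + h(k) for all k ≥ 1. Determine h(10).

-54

h(4) = -5 - 2 + (-2) = -9
h(5) = -(-9) - 5 + 2 = 6
h(6) = -6 - (-9) + 5 = 8
h(7) = -8 - 6 + (-9) = -23
h(8) = -(-23) - 8 + 6 = 21
h(9) = -21 - (-23) + 8 = 10
h(10) = -10 - 21 + (-23) = -54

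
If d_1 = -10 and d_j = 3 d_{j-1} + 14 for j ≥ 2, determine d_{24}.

The fixed point is 14/(1 - 3) = -7, so d_j + 7 = 3(d_{j-1} + 7).
Hence d_j = -3·3^{j-1} - 7.
d_{24} = -3·3^{23} - 7 = -3·94143178827 - 7 = -282429536488.

-282429536488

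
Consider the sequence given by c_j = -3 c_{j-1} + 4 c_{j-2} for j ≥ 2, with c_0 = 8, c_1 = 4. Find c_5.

c_2 = -3*4 + 4*8 = 20
c_3 = -3*20 + 4*4 = -44
c_4 = -3*(-44) + 4*20 = 212
c_5 = -3*212 + 4*(-44) = -812

-812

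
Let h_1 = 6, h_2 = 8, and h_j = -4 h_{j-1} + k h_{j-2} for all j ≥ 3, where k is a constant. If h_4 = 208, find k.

h_3 = -32 + 6k
h_4 = 128 - 16k
So 128 - 16k = 208, giving k = -5.

-5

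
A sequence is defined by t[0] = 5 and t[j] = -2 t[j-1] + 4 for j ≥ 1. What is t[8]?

940

t[1] = -2*5 + 4 = -6
t[2] = -2*(-6) + 4 = 16
t[3] = -2*16 + 4 = -28
t[4] = -2*(-28) + 4 = 60
t[5] = -2*60 + 4 = -116
t[6] = -2*(-116) + 4 = 236
t[7] = -2*236 + 4 = -468
t[8] = -2*(-468) + 4 = 940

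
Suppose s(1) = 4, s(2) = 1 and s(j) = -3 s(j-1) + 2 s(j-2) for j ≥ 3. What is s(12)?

s(3) = -3(1) + 2(4) = 5
s(4) = -3(5) + 2(1) = -13
s(5) = -3(-13) + 2(5) = 49
s(6) = -3(49) + 2(-13) = -173
s(7) = -3(-173) + 2(49) = 617
s(8) = -3(617) + 2(-173) = -2197
s(9) = -3(-2197) + 2(617) = 7825
s(10) = -3(7825) + 2(-2197) = -27869
s(11) = -3(-27869) + 2(7825) = 99257
s(12) = -3(99257) + 2(-27869) = -353509

-353509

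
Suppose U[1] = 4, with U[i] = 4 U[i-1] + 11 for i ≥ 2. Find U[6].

7847

U[2] = 4·4 + 11 = 27
U[3] = 4·27 + 11 = 119
U[4] = 4·119 + 11 = 487
U[5] = 4·487 + 11 = 1959
U[6] = 4·1959 + 11 = 7847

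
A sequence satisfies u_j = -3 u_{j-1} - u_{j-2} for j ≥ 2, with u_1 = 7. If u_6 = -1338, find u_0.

Let u_0 = y.
u_2 = -21 - y
u_3 = 56 + 3y
u_4 = -147 - 8y
u_5 = 385 + 21y
u_6 = -1008 - 55y
So -1008 - 55y = -1338, giving y = 6.

6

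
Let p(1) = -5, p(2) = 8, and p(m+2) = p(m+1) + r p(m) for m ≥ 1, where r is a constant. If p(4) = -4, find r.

p(3) = 8 - 5r
p(4) = 8 + 3r
So 8 + 3r = -4, giving r = -4.

-4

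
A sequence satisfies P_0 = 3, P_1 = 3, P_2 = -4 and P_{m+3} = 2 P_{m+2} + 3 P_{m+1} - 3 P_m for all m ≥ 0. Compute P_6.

-259

P_3 = 2*(-4) + 3*3 - 3*3 = -8
P_4 = 2*(-8) + 3*(-4) - 3*3 = -37
P_5 = 2*(-37) + 3*(-8) - 3*(-4) = -86
P_6 = 2*(-86) + 3*(-37) - 3*(-8) = -259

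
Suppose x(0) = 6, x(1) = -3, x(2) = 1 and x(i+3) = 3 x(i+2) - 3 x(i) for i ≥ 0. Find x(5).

-111

x(3) = 3*1 - 3*6 = -15
x(4) = 3*(-15) - 3*(-3) = -36
x(5) = 3*(-36) - 3*1 = -111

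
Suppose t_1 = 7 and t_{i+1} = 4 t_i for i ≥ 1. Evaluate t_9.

t_2 = 4·7 = 28
t_3 = 4·28 = 112
t_4 = 4·112 = 448
t_5 = 4·448 = 1792
t_6 = 4·1792 = 7168
t_7 = 4·7168 = 28672
t_8 = 4·28672 = 114688
t_9 = 4·114688 = 458752

458752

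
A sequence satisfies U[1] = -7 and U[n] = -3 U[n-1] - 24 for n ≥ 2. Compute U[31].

The fixed point is -24/(1 + 3) = -6, so U[n] + 6 = -3(U[n-1] + 6).
Hence U[n] = -1·(-3)^{n-1} - 6.
U[31] = -1·(-3)^{30} - 6 = -1·205891132094649 - 6 = -205891132094655.

-205891132094655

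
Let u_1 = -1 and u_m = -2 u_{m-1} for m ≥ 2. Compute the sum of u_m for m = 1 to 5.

u_2 = -2(-1) = 2
u_3 = -2(2) = -4
u_4 = -2(-4) = 8
u_5 = -2(8) = -16
Sum = (-1) + 2 + (-4) + 8 + (-16) = -11

-11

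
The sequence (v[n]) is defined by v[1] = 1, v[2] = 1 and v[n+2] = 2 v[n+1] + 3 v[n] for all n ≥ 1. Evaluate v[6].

v[3] = 2*1 + 3*1 = 5
v[4] = 2*5 + 3*1 = 13
v[5] = 2*13 + 3*5 = 41
v[6] = 2*41 + 3*13 = 121

121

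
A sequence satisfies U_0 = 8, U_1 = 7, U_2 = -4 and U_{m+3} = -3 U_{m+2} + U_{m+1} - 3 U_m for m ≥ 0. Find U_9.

4819

U_3 = -3(-4) + 7 - 3(8) = -5
U_4 = -3(-5) + (-4) - 3(7) = -10
U_5 = -3(-10) + (-5) - 3(-4) = 37
U_6 = -3(37) + (-10) - 3(-5) = -106
U_7 = -3(-106) + 37 - 3(-10) = 385
U_8 = -3(385) + (-106) - 3(37) = -1372
U_9 = -3(-1372) + 385 - 3(-106) = 4819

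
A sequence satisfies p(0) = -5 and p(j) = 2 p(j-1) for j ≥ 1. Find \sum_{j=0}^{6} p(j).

-635

p(1) = 2·(-5) = -10
p(2) = 2·(-10) = -20
p(3) = 2·(-20) = -40
p(4) = 2·(-40) = -80
p(5) = 2·(-80) = -160
p(6) = 2·(-160) = -320
Sum = (-5) + (-10) + (-20) + (-40) + (-80) + (-160) + (-320) = -635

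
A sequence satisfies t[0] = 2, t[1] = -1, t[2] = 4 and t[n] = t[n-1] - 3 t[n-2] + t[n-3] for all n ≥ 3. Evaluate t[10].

-272

t[3] = 4 - 3·(-1) + 2 = 9
t[4] = 9 - 3·4 + (-1) = -4
t[5] = (-4) - 3·9 + 4 = -27
t[6] = (-27) - 3·(-4) + 9 = -6
t[7] = (-6) - 3·(-27) + (-4) = 71
t[8] = 71 - 3·(-6) + (-27) = 62
t[9] = 62 - 3·71 + (-6) = -157
t[10] = (-157) - 3·62 + 71 = -272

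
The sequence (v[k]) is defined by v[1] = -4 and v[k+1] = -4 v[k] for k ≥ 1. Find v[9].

v[2] = -4(-4) = 16
v[3] = -4(16) = -64
v[4] = -4(-64) = 256
v[5] = -4(256) = -1024
v[6] = -4(-1024) = 4096
v[7] = -4(4096) = -16384
v[8] = -4(-16384) = 65536
v[9] = -4(65536) = -262144

-262144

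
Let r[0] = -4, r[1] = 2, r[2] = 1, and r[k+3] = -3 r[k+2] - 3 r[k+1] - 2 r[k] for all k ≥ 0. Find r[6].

-25

r[3] = -3(1) - 3(2) - 2(-4) = -1
r[4] = -3(-1) - 3(1) - 2(2) = -4
r[5] = -3(-4) - 3(-1) - 2(1) = 13
r[6] = -3(13) - 3(-4) - 2(-1) = -25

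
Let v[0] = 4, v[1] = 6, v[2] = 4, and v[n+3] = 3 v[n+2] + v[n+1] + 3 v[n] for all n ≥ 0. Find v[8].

v[3] = 3·4 + 6 + 3·4 = 30
v[4] = 3·30 + 4 + 3·6 = 112
v[5] = 3·112 + 30 + 3·4 = 378
v[6] = 3·378 + 112 + 3·30 = 1336
v[7] = 3·1336 + 378 + 3·112 = 4722
v[8] = 3·4722 + 1336 + 3·378 = 16636

16636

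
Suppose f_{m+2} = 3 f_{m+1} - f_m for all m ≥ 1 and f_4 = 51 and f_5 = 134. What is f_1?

-1

Rearranging, f_{m-2} = -(f_m - 3 f_{m-1}).
f_3 = -(134 - 3·51) = 19
f_2 = -(51 - 3·19) = 6
f_1 = -(19 - 3·6) = -1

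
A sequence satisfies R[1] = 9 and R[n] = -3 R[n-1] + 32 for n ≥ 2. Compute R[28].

-7625597484979

The fixed point is 32/(1 + 3) = 8, so R[n] - 8 = -3(R[n-1] - 8).
Hence R[n] = 1·(-3)^{n-1} + 8.
R[28] = 1·(-3)^{27} + 8 = 1·-7625597484987 + 8 = -7625597484979.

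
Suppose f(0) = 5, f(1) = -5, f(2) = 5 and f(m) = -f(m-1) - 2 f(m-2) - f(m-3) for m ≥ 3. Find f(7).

f(3) = -5 - 2*(-5) - 5 = 0
f(4) = -0 - 2*5 - (-5) = -5
f(5) = -(-5) - 2*0 - 5 = 0
f(6) = -0 - 2*(-5) - 0 = 10
f(7) = -10 - 2*0 - (-5) = -5

-5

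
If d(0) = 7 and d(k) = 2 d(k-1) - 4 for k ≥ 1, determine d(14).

49156

The fixed point is -4/(1 - 2) = 4, so d(k) - 4 = 2(d(k-1) - 4).
Hence d(k) = 3·2^k + 4.
d(14) = 3·2^{14} + 4 = 3·16384 + 4 = 49156.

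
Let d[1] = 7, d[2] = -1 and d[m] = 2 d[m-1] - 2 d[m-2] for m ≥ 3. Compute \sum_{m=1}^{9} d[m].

232

d[3] = 2*(-1) - 2*7 = -16
d[4] = 2*(-16) - 2*(-1) = -30
d[5] = 2*(-30) - 2*(-16) = -28
d[6] = 2*(-28) - 2*(-30) = 4
d[7] = 2*4 - 2*(-28) = 64
d[8] = 2*64 - 2*4 = 120
d[9] = 2*120 - 2*64 = 112
Sum = 7 + (-1) + (-16) + (-30) + (-28) + 4 + 64 + 120 + 112 = 232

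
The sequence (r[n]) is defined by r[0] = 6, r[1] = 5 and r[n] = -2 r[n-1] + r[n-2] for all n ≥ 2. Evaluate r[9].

2477

r[2] = -2(5) + 6 = -4
r[3] = -2(-4) + 5 = 13
r[4] = -2(13) + (-4) = -30
r[5] = -2(-30) + 13 = 73
r[6] = -2(73) + (-30) = -176
r[7] = -2(-176) + 73 = 425
r[8] = -2(425) + (-176) = -1026
r[9] = -2(-1026) + 425 = 2477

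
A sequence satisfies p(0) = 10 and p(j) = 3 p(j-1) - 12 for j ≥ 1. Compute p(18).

1549681962

The fixed point is -12/(1 - 3) = 6, so p(j) - 6 = 3(p(j-1) - 6).
Hence p(j) = 4·3^j + 6.
p(18) = 4·3^{18} + 6 = 4·387420489 + 6 = 1549681962.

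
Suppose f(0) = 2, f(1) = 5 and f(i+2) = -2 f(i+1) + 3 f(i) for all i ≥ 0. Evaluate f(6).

f(2) = -2·5 + 3·2 = -4
f(3) = -2·(-4) + 3·5 = 23
f(4) = -2·23 + 3·(-4) = -58
f(5) = -2·(-58) + 3·23 = 185
f(6) = -2·185 + 3·(-58) = -544

-544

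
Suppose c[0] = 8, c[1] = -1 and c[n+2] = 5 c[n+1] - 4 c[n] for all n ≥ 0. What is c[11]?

c[2] = 5(-1) - 4(8) = -37
c[3] = 5(-37) - 4(-1) = -181
c[4] = 5(-181) - 4(-37) = -757
c[5] = 5(-757) - 4(-181) = -3061
c[6] = 5(-3061) - 4(-757) = -12277
c[7] = 5(-12277) - 4(-3061) = -49141
c[8] = 5(-49141) - 4(-12277) = -196597
c[9] = 5(-196597) - 4(-49141) = -786421
c[10] = 5(-786421) - 4(-196597) = -3145717
c[11] = 5(-3145717) - 4(-786421) = -12582901

-12582901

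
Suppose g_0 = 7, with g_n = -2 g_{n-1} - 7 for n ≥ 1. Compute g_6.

g_1 = -2·7 - 7 = -21
g_2 = -2·(-21) - 7 = 35
g_3 = -2·35 - 7 = -77
g_4 = -2·(-77) - 7 = 147
g_5 = -2·147 - 7 = -301
g_6 = -2·(-301) - 7 = 595

595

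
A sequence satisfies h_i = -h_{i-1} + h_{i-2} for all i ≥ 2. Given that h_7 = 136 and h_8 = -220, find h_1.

8

Rearranging, h_{i-2} = h_i + h_{i-1}.
h_6 = -220 + 136 = -84
h_5 = 136 + (-84) = 52
h_4 = -84 + 52 = -32
h_3 = 52 + (-32) = 20
h_2 = -32 + 20 = -12
h_1 = 20 + (-12) = 8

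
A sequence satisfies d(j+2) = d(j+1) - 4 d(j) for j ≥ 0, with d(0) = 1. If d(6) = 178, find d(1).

6

Let d(1) = w.
d(2) = -4 + w
d(3) = -4 - 3w
d(4) = 12 - 7w
d(5) = 28 + 5w
d(6) = -20 + 33w
So -20 + 33w = 178, giving w = 6.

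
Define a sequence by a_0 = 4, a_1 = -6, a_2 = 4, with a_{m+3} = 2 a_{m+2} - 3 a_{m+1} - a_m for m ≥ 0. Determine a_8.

-242

a_3 = 2·4 - 3·(-6) - 4 = 22
a_4 = 2·22 - 3·4 - (-6) = 38
a_5 = 2·38 - 3·22 - 4 = 6
a_6 = 2·6 - 3·38 - 22 = -124
a_7 = 2·(-124) - 3·6 - 38 = -304
a_8 = 2·(-304) - 3·(-124) - 6 = -242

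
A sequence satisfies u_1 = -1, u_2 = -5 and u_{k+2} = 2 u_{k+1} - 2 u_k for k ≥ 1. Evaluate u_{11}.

u_3 = 2(-5) - 2(-1) = -8
u_4 = 2(-8) - 2(-5) = -6
u_5 = 2(-6) - 2(-8) = 4
u_6 = 2(4) - 2(-6) = 20
u_7 = 2(20) - 2(4) = 32
u_8 = 2(32) - 2(20) = 24
u_9 = 2(24) - 2(32) = -16
u_{10} = 2(-16) - 2(24) = -80
u_{11} = 2(-80) - 2(-16) = -128

-128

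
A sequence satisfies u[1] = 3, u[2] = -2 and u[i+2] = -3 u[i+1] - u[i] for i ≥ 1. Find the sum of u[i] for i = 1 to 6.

-32

u[3] = -3*(-2) - 3 = 3
u[4] = -3*3 - (-2) = -7
u[5] = -3*(-7) - 3 = 18
u[6] = -3*18 - (-7) = -47
Sum = 3 + (-2) + 3 + (-7) + 18 + (-47) = -32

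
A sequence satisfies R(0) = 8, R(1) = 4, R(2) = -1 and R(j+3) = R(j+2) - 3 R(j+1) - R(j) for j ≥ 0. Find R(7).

25

R(3) = (-1) - 3·4 - 8 = -21
R(4) = (-21) - 3·(-1) - 4 = -22
R(5) = (-22) - 3·(-21) - (-1) = 42
R(6) = 42 - 3·(-22) - (-21) = 129
R(7) = 129 - 3·42 - (-22) = 25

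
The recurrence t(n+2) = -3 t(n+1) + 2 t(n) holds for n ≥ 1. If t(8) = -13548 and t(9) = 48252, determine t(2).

Rearranging, t(n-2) = (t(n) + 3 t(n-1)) / 2.
t(7) = (48252 + 3·(-13548)) / 2 = 7608/2 = 3804
t(6) = (-13548 + 3·3804) / 2 = -2136/2 = -1068
t(5) = (3804 + 3·(-1068)) / 2 = 600/2 = 300
t(4) = (-1068 + 3·300) / 2 = -168/2 = -84
t(3) = (300 + 3·(-84)) / 2 = 48/2 = 24
t(2) = (-84 + 3·24) / 2 = -12/2 = -6

-6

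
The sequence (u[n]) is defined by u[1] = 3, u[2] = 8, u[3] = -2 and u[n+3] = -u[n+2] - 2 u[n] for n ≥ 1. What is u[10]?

u[4] = -(-2) - 2*3 = -4
u[5] = -(-4) - 2*8 = -12
u[6] = -(-12) - 2*(-2) = 16
u[7] = -16 - 2*(-4) = -8
u[8] = -(-8) - 2*(-12) = 32
u[9] = -32 - 2*16 = -64
u[10] = -(-64) - 2*(-8) = 80

80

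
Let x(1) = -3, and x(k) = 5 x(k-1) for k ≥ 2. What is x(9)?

x(2) = 5·(-3) = -15
x(3) = 5·(-15) = -75
x(4) = 5·(-75) = -375
x(5) = 5·(-375) = -1875
x(6) = 5·(-1875) = -9375
x(7) = 5·(-9375) = -46875
x(8) = 5·(-46875) = -234375
x(9) = 5·(-234375) = -1171875

-1171875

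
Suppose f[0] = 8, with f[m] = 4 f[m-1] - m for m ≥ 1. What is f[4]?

1936

f[1] = 4*8 - 1 = 31
f[2] = 4*31 - 2 = 122
f[3] = 4*122 - 3 = 485
f[4] = 4*485 - 4 = 1936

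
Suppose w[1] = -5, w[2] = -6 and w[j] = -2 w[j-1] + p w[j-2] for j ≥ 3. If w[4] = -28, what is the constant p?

w[3] = 12 - 5p
w[4] = -24 + 4p
So -24 + 4p = -28, giving p = -1.

-1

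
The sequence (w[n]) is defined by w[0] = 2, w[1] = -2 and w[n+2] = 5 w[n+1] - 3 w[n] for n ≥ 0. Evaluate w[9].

-475922

w[2] = 5*(-2) - 3*2 = -16
w[3] = 5*(-16) - 3*(-2) = -74
w[4] = 5*(-74) - 3*(-16) = -322
w[5] = 5*(-322) - 3*(-74) = -1388
w[6] = 5*(-1388) - 3*(-322) = -5974
w[7] = 5*(-5974) - 3*(-1388) = -25706
w[8] = 5*(-25706) - 3*(-5974) = -110608
w[9] = 5*(-110608) - 3*(-25706) = -475922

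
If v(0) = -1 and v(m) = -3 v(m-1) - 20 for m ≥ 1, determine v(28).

The fixed point is -20/(1 + 3) = -5, so v(m) + 5 = -3(v(m-1) + 5).
Hence v(m) = 4·(-3)^m - 5.
v(28) = 4·(-3)^{28} - 5 = 4·22876792454961 - 5 = 91507169819839.

91507169819839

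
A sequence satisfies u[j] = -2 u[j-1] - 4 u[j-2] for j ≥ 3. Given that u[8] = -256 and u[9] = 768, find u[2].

Rearranging, u[j-2] = (u[j] + 2 u[j-1]) / -4.
u[7] = (768 + 2(-256)) / -4 = 256/-4 = -64
u[6] = (-256 + 2(-64)) / -4 = -384/-4 = 96
u[5] = (-64 + 2(96)) / -4 = 128/-4 = -32
u[4] = (96 + 2(-32)) / -4 = 32/-4 = -8
u[3] = (-32 + 2(-8)) / -4 = -48/-4 = 12
u[2] = (-8 + 2(12)) / -4 = 16/-4 = -4

-4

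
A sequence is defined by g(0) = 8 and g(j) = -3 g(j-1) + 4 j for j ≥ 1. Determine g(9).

-142692

g(1) = -3*8 + 4 = -20
g(2) = -3*(-20) + 8 = 68
g(3) = -3*68 + 12 = -192
g(4) = -3*(-192) + 16 = 592
g(5) = -3*592 + 20 = -1756
g(6) = -3*(-1756) + 24 = 5292
g(7) = -3*5292 + 28 = -15848
g(8) = -3*(-15848) + 32 = 47576
g(9) = -3*47576 + 36 = -142692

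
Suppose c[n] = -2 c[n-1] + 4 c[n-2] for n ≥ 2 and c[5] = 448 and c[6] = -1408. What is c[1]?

8

Rearranging, c[n-2] = (c[n] + 2 c[n-1]) / 4.
c[4] = (-1408 + 2*448) / 4 = -512/4 = -128
c[3] = (448 + 2*(-128)) / 4 = 192/4 = 48
c[2] = (-128 + 2*48) / 4 = -32/4 = -8
c[1] = (48 + 2*(-8)) / 4 = 32/4 = 8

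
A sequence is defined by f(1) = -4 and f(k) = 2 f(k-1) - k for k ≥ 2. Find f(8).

f(2) = 2·(-4) - 2 = -10
f(3) = 2·(-10) - 3 = -23
f(4) = 2·(-23) - 4 = -50
f(5) = 2·(-50) - 5 = -105
f(6) = 2·(-105) - 6 = -216
f(7) = 2·(-216) - 7 = -439
f(8) = 2·(-439) - 8 = -886

-886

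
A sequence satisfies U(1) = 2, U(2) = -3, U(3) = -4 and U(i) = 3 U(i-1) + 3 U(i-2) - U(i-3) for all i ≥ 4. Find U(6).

-299

U(4) = 3(-4) + 3(-3) - 2 = -23
U(5) = 3(-23) + 3(-4) - (-3) = -78
U(6) = 3(-78) + 3(-23) - (-4) = -299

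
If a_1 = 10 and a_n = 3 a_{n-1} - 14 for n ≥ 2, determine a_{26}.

2541865828336

The fixed point is -14/(1 - 3) = 7, so a_n - 7 = 3(a_{n-1} - 7).
Hence a_n = 3·3^{n-1} + 7.
a_{26} = 3·3^{25} + 7 = 3·847288609443 + 7 = 2541865828336.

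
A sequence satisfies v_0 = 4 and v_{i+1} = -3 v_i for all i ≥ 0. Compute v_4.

324

v_1 = -3*4 = -12
v_2 = -3*(-12) = 36
v_3 = -3*36 = -108
v_4 = -3*(-108) = 324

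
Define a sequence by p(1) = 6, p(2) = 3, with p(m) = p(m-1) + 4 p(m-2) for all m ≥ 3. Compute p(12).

93063

p(3) = 3 + 4*6 = 27
p(4) = 27 + 4*3 = 39
p(5) = 39 + 4*27 = 147
p(6) = 147 + 4*39 = 303
p(7) = 303 + 4*147 = 891
p(8) = 891 + 4*303 = 2103
p(9) = 2103 + 4*891 = 5667
p(10) = 5667 + 4*2103 = 14079
p(11) = 14079 + 4*5667 = 36747
p(12) = 36747 + 4*14079 = 93063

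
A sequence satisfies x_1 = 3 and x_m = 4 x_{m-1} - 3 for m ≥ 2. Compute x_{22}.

The fixed point is -3/(1 - 4) = 1, so x_m - 1 = 4(x_{m-1} - 1).
Hence x_m = 2·4^{m-1} + 1.
x_{22} = 2·4^{21} + 1 = 2·4398046511104 + 1 = 8796093022209.

8796093022209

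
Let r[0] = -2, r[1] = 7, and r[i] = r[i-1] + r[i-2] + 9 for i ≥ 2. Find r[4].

53

r[2] = 7 + (-2) + 9 = 14
r[3] = 14 + 7 + 9 = 30
r[4] = 30 + 14 + 9 = 53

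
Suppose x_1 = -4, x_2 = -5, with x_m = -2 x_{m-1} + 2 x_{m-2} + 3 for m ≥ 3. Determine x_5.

x_3 = -2*(-5) + 2*(-4) + 3 = 5
x_4 = -2*5 + 2*(-5) + 3 = -17
x_5 = -2*(-17) + 2*5 + 3 = 47

47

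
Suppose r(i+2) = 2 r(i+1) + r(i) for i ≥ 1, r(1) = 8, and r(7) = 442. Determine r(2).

Let r(2) = z.
r(3) = 8 + 2z
r(4) = 16 + 5z
r(5) = 40 + 12z
r(6) = 96 + 29z
r(7) = 232 + 70z
So 232 + 70z = 442, giving z = 3.

3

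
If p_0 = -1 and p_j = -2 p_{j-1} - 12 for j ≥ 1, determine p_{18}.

786428

The fixed point is -12/(1 + 2) = -4, so p_j + 4 = -2(p_{j-1} + 4).
Hence p_j = 3·(-2)^j - 4.
p_{18} = 3·(-2)^{18} - 4 = 3·262144 - 4 = 786428.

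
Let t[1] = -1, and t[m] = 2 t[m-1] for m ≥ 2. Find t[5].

t[2] = 2*(-1) = -2
t[3] = 2*(-2) = -4
t[4] = 2*(-4) = -8
t[5] = 2*(-8) = -16

-16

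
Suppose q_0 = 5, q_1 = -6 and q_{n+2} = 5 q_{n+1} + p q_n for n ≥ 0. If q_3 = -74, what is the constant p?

4

q_2 = -30 + 5p
q_3 = -150 + 19p
So -150 + 19p = -74, giving p = 4.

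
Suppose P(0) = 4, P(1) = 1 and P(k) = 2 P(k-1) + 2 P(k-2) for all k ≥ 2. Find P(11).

71776

P(2) = 2(1) + 2(4) = 10
P(3) = 2(10) + 2(1) = 22
P(4) = 2(22) + 2(10) = 64
P(5) = 2(64) + 2(22) = 172
P(6) = 2(172) + 2(64) = 472
P(7) = 2(472) + 2(172) = 1288
P(8) = 2(1288) + 2(472) = 3520
P(9) = 2(3520) + 2(1288) = 9616
P(10) = 2(9616) + 2(3520) = 26272
P(11) = 2(26272) + 2(9616) = 71776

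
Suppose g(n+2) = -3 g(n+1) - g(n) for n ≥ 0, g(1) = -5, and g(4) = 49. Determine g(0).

7

Let g(0) = z.
g(2) = 15 - z
g(3) = -40 + 3z
g(4) = 105 - 8z
So 105 - 8z = 49, giving z = 7.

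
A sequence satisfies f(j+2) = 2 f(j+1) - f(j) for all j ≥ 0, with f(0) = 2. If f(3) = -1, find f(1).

1

Let f(1) = y.
f(2) = -2 + 2y
f(3) = -4 + 3y
So -4 + 3y = -1, giving y = 1.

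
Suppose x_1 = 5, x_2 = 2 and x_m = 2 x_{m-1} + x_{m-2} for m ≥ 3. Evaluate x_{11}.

x_3 = 2·2 + 5 = 9
x_4 = 2·9 + 2 = 20
x_5 = 2·20 + 9 = 49
x_6 = 2·49 + 20 = 118
x_7 = 2·118 + 49 = 285
x_8 = 2·285 + 118 = 688
x_9 = 2·688 + 285 = 1661
x_{10} = 2·1661 + 688 = 4010
x_{11} = 2·4010 + 1661 = 9681

9681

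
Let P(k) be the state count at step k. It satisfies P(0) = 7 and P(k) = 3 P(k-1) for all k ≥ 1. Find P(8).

P(1) = 3·7 = 21
P(2) = 3·21 = 63
P(3) = 3·63 = 189
P(4) = 3·189 = 567
P(5) = 3·567 = 1701
P(6) = 3·1701 = 5103
P(7) = 3·5103 = 15309
P(8) = 3·15309 = 45927

45927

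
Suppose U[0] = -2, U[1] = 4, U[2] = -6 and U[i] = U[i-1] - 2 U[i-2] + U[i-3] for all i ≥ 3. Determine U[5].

U[3] = (-6) - 2(4) + (-2) = -16
U[4] = (-16) - 2(-6) + 4 = 0
U[5] = 0 - 2(-16) + (-6) = 26

26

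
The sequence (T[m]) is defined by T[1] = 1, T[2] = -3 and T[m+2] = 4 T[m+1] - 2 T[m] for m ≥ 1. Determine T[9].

-23408

T[3] = 4·(-3) - 2·1 = -14
T[4] = 4·(-14) - 2·(-3) = -50
T[5] = 4·(-50) - 2·(-14) = -172
T[6] = 4·(-172) - 2·(-50) = -588
T[7] = 4·(-588) - 2·(-172) = -2008
T[8] = 4·(-2008) - 2·(-588) = -6856
T[9] = 4·(-6856) - 2·(-2008) = -23408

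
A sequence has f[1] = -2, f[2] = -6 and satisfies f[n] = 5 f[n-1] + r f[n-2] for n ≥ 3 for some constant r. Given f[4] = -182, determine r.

2

f[3] = -30 - 2r
f[4] = -150 - 16r
So -150 - 16r = -182, giving r = 2.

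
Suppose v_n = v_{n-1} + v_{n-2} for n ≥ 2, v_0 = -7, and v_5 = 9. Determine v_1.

6

Let v_1 = z.
v_2 = -7 + z
v_3 = -7 + 2z
v_4 = -14 + 3z
v_5 = -21 + 5z
So -21 + 5z = 9, giving z = 6.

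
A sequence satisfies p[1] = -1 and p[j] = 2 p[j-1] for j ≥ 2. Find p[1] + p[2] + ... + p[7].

-127

p[2] = 2·(-1) = -2
p[3] = 2·(-2) = -4
p[4] = 2·(-4) = -8
p[5] = 2·(-8) = -16
p[6] = 2·(-16) = -32
p[7] = 2·(-32) = -64
Sum = (-1) + (-2) + (-4) + (-8) + (-16) + (-32) + (-64) = -127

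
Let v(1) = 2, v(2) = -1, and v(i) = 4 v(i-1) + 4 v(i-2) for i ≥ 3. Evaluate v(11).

799744

v(3) = 4*(-1) + 4*2 = 4
v(4) = 4*4 + 4*(-1) = 12
v(5) = 4*12 + 4*4 = 64
v(6) = 4*64 + 4*12 = 304
v(7) = 4*304 + 4*64 = 1472
v(8) = 4*1472 + 4*304 = 7104
v(9) = 4*7104 + 4*1472 = 34304
v(10) = 4*34304 + 4*7104 = 165632
v(11) = 4*165632 + 4*34304 = 799744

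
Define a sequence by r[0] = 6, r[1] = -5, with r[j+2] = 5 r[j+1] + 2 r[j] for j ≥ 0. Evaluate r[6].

r[2] = 5*(-5) + 2*6 = -13
r[3] = 5*(-13) + 2*(-5) = -75
r[4] = 5*(-75) + 2*(-13) = -401
r[5] = 5*(-401) + 2*(-75) = -2155
r[6] = 5*(-2155) + 2*(-401) = -11577

-11577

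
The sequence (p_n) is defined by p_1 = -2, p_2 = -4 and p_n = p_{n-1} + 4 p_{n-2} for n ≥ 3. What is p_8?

-1244

p_3 = (-4) + 4·(-2) = -12
p_4 = (-12) + 4·(-4) = -28
p_5 = (-28) + 4·(-12) = -76
p_6 = (-76) + 4·(-28) = -188
p_7 = (-188) + 4·(-76) = -492
p_8 = (-492) + 4·(-188) = -1244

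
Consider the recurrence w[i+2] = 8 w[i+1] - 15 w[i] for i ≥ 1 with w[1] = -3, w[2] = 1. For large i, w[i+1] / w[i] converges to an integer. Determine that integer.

The characteristic equation is r^2 - 8r + 15 = 0, which factors as (r - 5)(r - 3) = 0.
So the roots are 5 and 3. Since |5| > |3| and the coefficient of 5^i is non-zero, the ratio tends to 5.

5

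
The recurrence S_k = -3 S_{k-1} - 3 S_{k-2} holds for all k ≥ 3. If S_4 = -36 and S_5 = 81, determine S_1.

-6

Rearranging, S_{k-2} = (S_k + 3 S_{k-1}) / -3.
S_3 = (81 + 3(-36)) / -3 = -27/-3 = 9
S_2 = (-36 + 3(9)) / -3 = -9/-3 = 3
S_1 = (9 + 3(3)) / -3 = 18/-3 = -6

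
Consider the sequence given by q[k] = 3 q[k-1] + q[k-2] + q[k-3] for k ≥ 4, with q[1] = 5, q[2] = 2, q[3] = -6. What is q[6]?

-128

q[4] = 3·(-6) + 2 + 5 = -11
q[5] = 3·(-11) + (-6) + 2 = -37
q[6] = 3·(-37) + (-11) + (-6) = -128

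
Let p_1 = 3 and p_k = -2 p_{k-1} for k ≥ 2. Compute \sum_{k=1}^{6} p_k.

p_2 = -2·3 = -6
p_3 = -2·(-6) = 12
p_4 = -2·12 = -24
p_5 = -2·(-24) = 48
p_6 = -2·48 = -96
Sum = 3 + (-6) + 12 + (-24) + 48 + (-96) = -63

-63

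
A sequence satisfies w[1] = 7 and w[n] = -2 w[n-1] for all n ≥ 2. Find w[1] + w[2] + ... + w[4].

w[2] = -2*7 = -14
w[3] = -2*(-14) = 28
w[4] = -2*28 = -56
Sum = 7 + (-14) + 28 + (-56) = -35

-35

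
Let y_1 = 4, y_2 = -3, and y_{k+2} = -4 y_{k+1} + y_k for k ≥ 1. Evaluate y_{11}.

1640896

y_3 = -4*(-3) + 4 = 16
y_4 = -4*16 + (-3) = -67
y_5 = -4*(-67) + 16 = 284
y_6 = -4*284 + (-67) = -1203
y_7 = -4*(-1203) + 284 = 5096
y_8 = -4*5096 + (-1203) = -21587
y_9 = -4*(-21587) + 5096 = 91444
y_{10} = -4*91444 + (-21587) = -387363
y_{11} = -4*(-387363) + 91444 = 1640896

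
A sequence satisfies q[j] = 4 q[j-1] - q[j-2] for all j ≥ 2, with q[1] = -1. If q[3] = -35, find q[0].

5

Let q[0] = x.
q[2] = -4 - x
q[3] = -15 - 4x
So -15 - 4x = -35, giving x = 5.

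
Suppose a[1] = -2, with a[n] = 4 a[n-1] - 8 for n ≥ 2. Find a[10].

a[2] = 4*(-2) - 8 = -16
a[3] = 4*(-16) - 8 = -72
a[4] = 4*(-72) - 8 = -296
a[5] = 4*(-296) - 8 = -1192
a[6] = 4*(-1192) - 8 = -4776
a[7] = 4*(-4776) - 8 = -19112
a[8] = 4*(-19112) - 8 = -76456
a[9] = 4*(-76456) - 8 = -305832
a[10] = 4*(-305832) - 8 = -1223336

-1223336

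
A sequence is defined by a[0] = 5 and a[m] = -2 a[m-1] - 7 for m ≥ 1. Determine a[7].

-941

a[1] = -2(5) - 7 = -17
a[2] = -2(-17) - 7 = 27
a[3] = -2(27) - 7 = -61
a[4] = -2(-61) - 7 = 115
a[5] = -2(115) - 7 = -237
a[6] = -2(-237) - 7 = 467
a[7] = -2(467) - 7 = -941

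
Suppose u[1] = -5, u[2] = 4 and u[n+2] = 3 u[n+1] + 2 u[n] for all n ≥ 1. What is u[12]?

u[3] = 3*4 + 2*(-5) = 2
u[4] = 3*2 + 2*4 = 14
u[5] = 3*14 + 2*2 = 46
u[6] = 3*46 + 2*14 = 166
u[7] = 3*166 + 2*46 = 590
u[8] = 3*590 + 2*166 = 2102
u[9] = 3*2102 + 2*590 = 7486
u[10] = 3*7486 + 2*2102 = 26662
u[11] = 3*26662 + 2*7486 = 94958
u[12] = 3*94958 + 2*26662 = 338198

338198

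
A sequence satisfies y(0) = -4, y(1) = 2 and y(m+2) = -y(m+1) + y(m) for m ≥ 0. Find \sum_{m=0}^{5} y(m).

y(2) = -2 + (-4) = -6
y(3) = -(-6) + 2 = 8
y(4) = -8 + (-6) = -14
y(5) = -(-14) + 8 = 22
Sum = (-4) + 2 + (-6) + 8 + (-14) + 22 = 8

8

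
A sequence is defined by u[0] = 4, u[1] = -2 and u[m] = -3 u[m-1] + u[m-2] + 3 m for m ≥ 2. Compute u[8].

17458

u[2] = -3·(-2) + 4 + 6 = 16
u[3] = -3·16 + (-2) + 9 = -41
u[4] = -3·(-41) + 16 + 12 = 151
u[5] = -3·151 + (-41) + 15 = -479
u[6] = -3·(-479) + 151 + 18 = 1606
u[7] = -3·1606 + (-479) + 21 = -5276
u[8] = -3·(-5276) + 1606 + 24 = 17458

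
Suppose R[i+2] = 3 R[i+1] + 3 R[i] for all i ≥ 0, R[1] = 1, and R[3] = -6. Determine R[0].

-2

Let R[0] = y.
R[2] = 3 + 3y
R[3] = 12 + 9y
So 12 + 9y = -6, giving y = -2.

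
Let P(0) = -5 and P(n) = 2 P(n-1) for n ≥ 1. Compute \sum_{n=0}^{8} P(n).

P(1) = 2·(-5) = -10
P(2) = 2·(-10) = -20
P(3) = 2·(-20) = -40
P(4) = 2·(-40) = -80
P(5) = 2·(-80) = -160
P(6) = 2·(-160) = -320
P(7) = 2·(-320) = -640
P(8) = 2·(-640) = -1280
Sum = (-5) + (-10) + (-20) + (-40) + (-80) + (-160) + (-320) + (-640) + (-1280) = -2555

-2555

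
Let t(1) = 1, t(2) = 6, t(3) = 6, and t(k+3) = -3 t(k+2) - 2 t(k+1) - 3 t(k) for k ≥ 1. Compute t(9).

3210

t(4) = -3·6 - 2·6 - 3·1 = -33
t(5) = -3·(-33) - 2·6 - 3·6 = 69
t(6) = -3·69 - 2·(-33) - 3·6 = -159
t(7) = -3·(-159) - 2·69 - 3·(-33) = 438
t(8) = -3·438 - 2·(-159) - 3·69 = -1203
t(9) = -3·(-1203) - 2·438 - 3·(-159) = 3210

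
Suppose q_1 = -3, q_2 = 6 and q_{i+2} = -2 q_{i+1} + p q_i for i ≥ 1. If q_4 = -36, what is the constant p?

q_3 = -12 - 3p
q_4 = 24 + 12p
So 24 + 12p = -36, giving p = -5.

-5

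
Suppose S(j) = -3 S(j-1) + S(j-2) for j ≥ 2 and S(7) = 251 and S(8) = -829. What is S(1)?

Rearranging, S(j-2) = S(j) + 3 S(j-1).
S(6) = -829 + 3·251 = -76
S(5) = 251 + 3·(-76) = 23
S(4) = -76 + 3·23 = -7
S(3) = 23 + 3·(-7) = 2
S(2) = -7 + 3·2 = -1
S(1) = 2 + 3·(-1) = -1

-1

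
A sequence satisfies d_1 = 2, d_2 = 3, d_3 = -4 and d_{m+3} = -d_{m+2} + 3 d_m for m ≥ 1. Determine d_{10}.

d_4 = -(-4) + 3(2) = 10
d_5 = -10 + 3(3) = -1
d_6 = -(-1) + 3(-4) = -11
d_7 = -(-11) + 3(10) = 41
d_8 = -41 + 3(-1) = -44
d_9 = -(-44) + 3(-11) = 11
d_{10} = -11 + 3(41) = 112

112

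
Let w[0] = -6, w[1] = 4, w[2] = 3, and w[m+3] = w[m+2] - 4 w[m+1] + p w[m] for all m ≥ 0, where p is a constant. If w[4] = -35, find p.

w[3] = -13 - 6p
w[4] = -25 - 2p
So -25 - 2p = -35, giving p = 5.

5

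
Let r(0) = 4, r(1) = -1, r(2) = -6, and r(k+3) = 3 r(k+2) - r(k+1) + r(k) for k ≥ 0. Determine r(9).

r(3) = 3*(-6) - (-1) + 4 = -13
r(4) = 3*(-13) - (-6) + (-1) = -34
r(5) = 3*(-34) - (-13) + (-6) = -95
r(6) = 3*(-95) - (-34) + (-13) = -264
r(7) = 3*(-264) - (-95) + (-34) = -731
r(8) = 3*(-731) - (-264) + (-95) = -2024
r(9) = 3*(-2024) - (-731) + (-264) = -5605

-5605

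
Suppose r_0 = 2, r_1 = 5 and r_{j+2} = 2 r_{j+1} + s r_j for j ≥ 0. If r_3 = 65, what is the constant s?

5

r_2 = 10 + 2s
r_3 = 20 + 9s
So 20 + 9s = 65, giving s = 5.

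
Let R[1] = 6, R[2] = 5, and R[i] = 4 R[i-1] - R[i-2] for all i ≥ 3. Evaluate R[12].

1915699

R[3] = 4·5 - 6 = 14
R[4] = 4·14 - 5 = 51
R[5] = 4·51 - 14 = 190
R[6] = 4·190 - 51 = 709
R[7] = 4·709 - 190 = 2646
R[8] = 4·2646 - 709 = 9875
R[9] = 4·9875 - 2646 = 36854
R[10] = 4·36854 - 9875 = 137541
R[11] = 4·137541 - 36854 = 513310
R[12] = 4·513310 - 137541 = 1915699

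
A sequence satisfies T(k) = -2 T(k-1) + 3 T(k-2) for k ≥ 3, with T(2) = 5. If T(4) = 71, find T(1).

Let T(1) = w.
T(3) = -10 + 3w
T(4) = 35 - 6w
So 35 - 6w = 71, giving w = -6.

-6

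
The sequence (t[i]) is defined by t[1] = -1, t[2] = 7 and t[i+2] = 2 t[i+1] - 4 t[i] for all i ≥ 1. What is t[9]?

t[3] = 2(7) - 4(-1) = 18
t[4] = 2(18) - 4(7) = 8
t[5] = 2(8) - 4(18) = -56
t[6] = 2(-56) - 4(8) = -144
t[7] = 2(-144) - 4(-56) = -64
t[8] = 2(-64) - 4(-144) = 448
t[9] = 2(448) - 4(-64) = 1152

1152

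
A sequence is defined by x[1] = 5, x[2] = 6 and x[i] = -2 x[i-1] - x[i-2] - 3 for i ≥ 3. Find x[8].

81

x[3] = -2·6 - 5 - 3 = -20
x[4] = -2·(-20) - 6 - 3 = 31
x[5] = -2·31 - (-20) - 3 = -45
x[6] = -2·(-45) - 31 - 3 = 56
x[7] = -2·56 - (-45) - 3 = -70
x[8] = -2·(-70) - 56 - 3 = 81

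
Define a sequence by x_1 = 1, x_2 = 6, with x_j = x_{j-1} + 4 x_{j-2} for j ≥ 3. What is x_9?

3370

x_3 = 6 + 4·1 = 10
x_4 = 10 + 4·6 = 34
x_5 = 34 + 4·10 = 74
x_6 = 74 + 4·34 = 210
x_7 = 210 + 4·74 = 506
x_8 = 506 + 4·210 = 1346
x_9 = 1346 + 4·506 = 3370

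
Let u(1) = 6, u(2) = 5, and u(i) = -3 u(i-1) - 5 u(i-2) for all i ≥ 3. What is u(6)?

-235

u(3) = -3·5 - 5·6 = -45
u(4) = -3·(-45) - 5·5 = 110
u(5) = -3·110 - 5·(-45) = -105
u(6) = -3·(-105) - 5·110 = -235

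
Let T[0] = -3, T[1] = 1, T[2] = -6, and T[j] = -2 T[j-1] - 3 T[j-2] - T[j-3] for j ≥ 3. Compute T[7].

T[3] = -2*(-6) - 3*1 - (-3) = 12
T[4] = -2*12 - 3*(-6) - 1 = -7
T[5] = -2*(-7) - 3*12 - (-6) = -16
T[6] = -2*(-16) - 3*(-7) - 12 = 41
T[7] = -2*41 - 3*(-16) - (-7) = -27

-27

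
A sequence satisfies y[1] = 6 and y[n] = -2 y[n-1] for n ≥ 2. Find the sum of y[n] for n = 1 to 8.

-510

y[2] = -2*6 = -12
y[3] = -2*(-12) = 24
y[4] = -2*24 = -48
y[5] = -2*(-48) = 96
y[6] = -2*96 = -192
y[7] = -2*(-192) = 384
y[8] = -2*384 = -768
Sum = 6 + (-12) + 24 + (-48) + 96 + (-192) + 384 + (-768) = -510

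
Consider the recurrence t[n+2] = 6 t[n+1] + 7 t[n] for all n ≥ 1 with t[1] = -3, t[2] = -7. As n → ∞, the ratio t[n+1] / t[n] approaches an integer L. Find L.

7

The characteristic equation is r^2 - 6r - 7 = 0, which factors as (r - 7)(r + 1) = 0.
So the roots are 7 and -1. Since |7| > |-1| and the coefficient of 7^n is non-zero, the ratio tends to 7.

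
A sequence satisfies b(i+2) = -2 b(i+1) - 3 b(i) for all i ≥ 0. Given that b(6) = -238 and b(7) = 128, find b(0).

Rearranging, b(i-2) = (b(i) + 2 b(i-1)) / -3.
b(5) = (128 + 2*(-238)) / -3 = -348/-3 = 116
b(4) = (-238 + 2*116) / -3 = -6/-3 = 2
b(3) = (116 + 2*2) / -3 = 120/-3 = -40
b(2) = (2 + 2*(-40)) / -3 = -78/-3 = 26
b(1) = (-40 + 2*26) / -3 = 12/-3 = -4
b(0) = (26 + 2*(-4)) / -3 = 18/-3 = -6

-6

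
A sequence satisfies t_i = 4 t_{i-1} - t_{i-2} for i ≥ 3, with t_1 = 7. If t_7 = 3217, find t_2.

Let t_2 = w.
t_3 = -7 + 4w
t_4 = -28 + 15w
t_5 = -105 + 56w
t_6 = -392 + 209w
t_7 = -1463 + 780w
So -1463 + 780w = 3217, giving w = 6.

6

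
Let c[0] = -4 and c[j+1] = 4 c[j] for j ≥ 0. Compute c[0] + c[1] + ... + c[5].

c[1] = 4*(-4) = -16
c[2] = 4*(-16) = -64
c[3] = 4*(-64) = -256
c[4] = 4*(-256) = -1024
c[5] = 4*(-1024) = -4096
Sum = (-4) + (-16) + (-64) + (-256) + (-1024) + (-4096) = -5460

-5460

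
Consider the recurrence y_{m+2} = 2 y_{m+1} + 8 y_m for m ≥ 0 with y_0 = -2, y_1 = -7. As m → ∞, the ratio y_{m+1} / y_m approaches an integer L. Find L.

The characteristic equation is r^2 - 2r - 8 = 0, which factors as (r - 4)(r + 2) = 0.
So the roots are 4 and -2. Since |4| > |-2| and the coefficient of 4^m is non-zero, the ratio tends to 4.

4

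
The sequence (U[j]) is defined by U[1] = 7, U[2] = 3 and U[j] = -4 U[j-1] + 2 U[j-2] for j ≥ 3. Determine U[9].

4592

U[3] = -4*3 + 2*7 = 2
U[4] = -4*2 + 2*3 = -2
U[5] = -4*(-2) + 2*2 = 12
U[6] = -4*12 + 2*(-2) = -52
U[7] = -4*(-52) + 2*12 = 232
U[8] = -4*232 + 2*(-52) = -1032
U[9] = -4*(-1032) + 2*232 = 4592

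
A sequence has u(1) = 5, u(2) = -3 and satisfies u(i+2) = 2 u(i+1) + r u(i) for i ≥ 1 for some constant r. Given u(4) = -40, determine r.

-4

u(3) = -6 + 5r
u(4) = -12 + 7r
So -12 + 7r = -40, giving r = -4.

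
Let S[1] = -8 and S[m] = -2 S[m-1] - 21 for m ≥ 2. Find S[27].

-67108871

The fixed point is -21/(1 + 2) = -7, so S[m] + 7 = -2(S[m-1] + 7).
Hence S[m] = -1·(-2)^{m-1} - 7.
S[27] = -1·(-2)^{26} - 7 = -1·67108864 - 7 = -67108871.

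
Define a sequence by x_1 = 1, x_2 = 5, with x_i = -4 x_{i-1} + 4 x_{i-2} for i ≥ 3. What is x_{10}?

x_3 = -4*5 + 4*1 = -16
x_4 = -4*(-16) + 4*5 = 84
x_5 = -4*84 + 4*(-16) = -400
x_6 = -4*(-400) + 4*84 = 1936
x_7 = -4*1936 + 4*(-400) = -9344
x_8 = -4*(-9344) + 4*1936 = 45120
x_9 = -4*45120 + 4*(-9344) = -217856
x_{10} = -4*(-217856) + 4*45120 = 1051904

1051904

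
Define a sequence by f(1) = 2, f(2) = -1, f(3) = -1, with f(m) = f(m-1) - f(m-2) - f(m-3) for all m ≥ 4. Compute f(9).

f(4) = (-1) - (-1) - 2 = -2
f(5) = (-2) - (-1) - (-1) = 0
f(6) = 0 - (-2) - (-1) = 3
f(7) = 3 - 0 - (-2) = 5
f(8) = 5 - 3 - 0 = 2
f(9) = 2 - 5 - 3 = -6

-6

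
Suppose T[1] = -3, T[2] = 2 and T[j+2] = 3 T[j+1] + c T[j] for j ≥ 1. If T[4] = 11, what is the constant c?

T[3] = 6 - 3c
T[4] = 18 - 7c
So 18 - 7c = 11, giving c = 1.

1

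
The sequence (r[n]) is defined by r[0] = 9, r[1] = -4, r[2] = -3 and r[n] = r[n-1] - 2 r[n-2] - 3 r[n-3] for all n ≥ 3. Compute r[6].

123

r[3] = (-3) - 2*(-4) - 3*9 = -22
r[4] = (-22) - 2*(-3) - 3*(-4) = -4
r[5] = (-4) - 2*(-22) - 3*(-3) = 49
r[6] = 49 - 2*(-4) - 3*(-22) = 123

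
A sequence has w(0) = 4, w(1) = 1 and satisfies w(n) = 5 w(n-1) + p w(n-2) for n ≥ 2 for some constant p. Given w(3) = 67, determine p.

2

w(2) = 5 + 4p
w(3) = 25 + 21p
So 25 + 21p = 67, giving p = 2.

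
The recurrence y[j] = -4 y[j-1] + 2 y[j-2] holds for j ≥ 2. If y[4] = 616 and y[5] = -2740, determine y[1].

Rearranging, y[j-2] = (y[j] + 4 y[j-1]) / 2.
y[3] = (-2740 + 4(616)) / 2 = -276/2 = -138
y[2] = (616 + 4(-138)) / 2 = 64/2 = 32
y[1] = (-138 + 4(32)) / 2 = -10/2 = -5

-5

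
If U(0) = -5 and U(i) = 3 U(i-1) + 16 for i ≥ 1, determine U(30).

The fixed point is 16/(1 - 3) = -8, so U(i) + 8 = 3(U(i-1) + 8).
Hence U(i) = 3·3^i - 8.
U(30) = 3·3^{30} - 8 = 3·205891132094649 - 8 = 617673396283939.

617673396283939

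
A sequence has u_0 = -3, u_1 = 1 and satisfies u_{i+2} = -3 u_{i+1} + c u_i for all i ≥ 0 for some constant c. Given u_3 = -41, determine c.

-5

u_2 = -3 - 3c
u_3 = 9 + 10c
So 9 + 10c = -41, giving c = -5.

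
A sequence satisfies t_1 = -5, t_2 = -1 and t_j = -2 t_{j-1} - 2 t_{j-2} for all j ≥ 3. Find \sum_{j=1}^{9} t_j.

-32

t_3 = -2·(-1) - 2·(-5) = 12
t_4 = -2·12 - 2·(-1) = -22
t_5 = -2·(-22) - 2·12 = 20
t_6 = -2·20 - 2·(-22) = 4
t_7 = -2·4 - 2·20 = -48
t_8 = -2·(-48) - 2·4 = 88
t_9 = -2·88 - 2·(-48) = -80
Sum = (-5) + (-1) + 12 + (-22) + 20 + 4 + (-48) + 88 + (-80) = -32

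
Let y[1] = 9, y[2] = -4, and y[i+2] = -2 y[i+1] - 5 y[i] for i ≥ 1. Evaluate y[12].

y[3] = -2(-4) - 5(9) = -37
y[4] = -2(-37) - 5(-4) = 94
y[5] = -2(94) - 5(-37) = -3
y[6] = -2(-3) - 5(94) = -464
y[7] = -2(-464) - 5(-3) = 943
y[8] = -2(943) - 5(-464) = 434
y[9] = -2(434) - 5(943) = -5583
y[10] = -2(-5583) - 5(434) = 8996
y[11] = -2(8996) - 5(-5583) = 9923
y[12] = -2(9923) - 5(8996) = -64826

-64826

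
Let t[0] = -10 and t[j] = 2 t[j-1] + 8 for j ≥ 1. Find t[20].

-2097160

The fixed point is 8/(1 - 2) = -8, so t[j] + 8 = 2(t[j-1] + 8).
Hence t[j] = -2·2^j - 8.
t[20] = -2·2^{20} - 8 = -2·1048576 - 8 = -2097160.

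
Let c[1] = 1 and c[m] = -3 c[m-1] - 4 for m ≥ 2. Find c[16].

The fixed point is -4/(1 + 3) = -1, so c[m] + 1 = -3(c[m-1] + 1).
Hence c[m] = 2·(-3)^{m-1} - 1.
c[16] = 2·(-3)^{15} - 1 = 2·-14348907 - 1 = -28697815.

-28697815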